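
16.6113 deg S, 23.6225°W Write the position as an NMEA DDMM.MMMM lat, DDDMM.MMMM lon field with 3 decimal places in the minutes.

Lat: 16° + 0.611300 × 60 = 16° 36.67800′
λ: fractional part 0.622500 → 37.35000 minutes

1636.678,S / 02337.350,W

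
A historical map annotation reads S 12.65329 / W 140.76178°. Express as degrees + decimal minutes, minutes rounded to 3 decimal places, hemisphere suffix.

12° 39.197′ S, 140° 45.707′ W

φ: minutes = (12.653290 − 12) × 60 = 39.19740
Longitude: fractional part 0.761780 → 45.70680 minutes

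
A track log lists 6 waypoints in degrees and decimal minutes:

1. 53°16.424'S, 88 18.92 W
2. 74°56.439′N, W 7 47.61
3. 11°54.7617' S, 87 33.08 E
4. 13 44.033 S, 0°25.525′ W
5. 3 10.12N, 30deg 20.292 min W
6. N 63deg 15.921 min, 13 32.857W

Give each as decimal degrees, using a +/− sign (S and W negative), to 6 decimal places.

Point 1:
  Latitude: 53 + 16.424/60 = 53.2737333
  hemisphere S, so the sign is −
  λ: 88 + 18.92/60 = 88.3153333
  W → negative
Point 2:
  Latitude: 74 + 56.439/60 = 74.9406500
  N ⇒ keep positive
  λ: 47.61′ = 0.793500°; total 7.7935000
  W → negative
Point 3:
  φ: 11 + 54.7617/60 = 11.9126950
  hemisphere S, so the sign is −
  Longitude: 33.08′ = 0.551333°; total 87.5513333
  E ⇒ keep positive
Point 4:
  Lat: 44.033′ = 0.733883°; total 13.7338833
  S ⇒ negate
  λ: 0 + 25.525/60 = 0.4254167
  W ⇒ negate
Point 5:
  Lat: 3 + 10.12/60 = 3.1686667
  N ⇒ keep positive
  λ: 30 + 20.292/60 = 30.3382000
  hemisphere W, so the sign is −
Point 6:
  φ: 15.921′ = 0.265350°; total 63.2653500
  N ⇒ keep positive
  Lon: 32.857′ = 0.547617°; total 13.5476167
  hemisphere W, so the sign is −

1. -53.273733, -88.315333
2. 74.940650, -7.793500
3. -11.912695, 87.551333
4. -13.733883, -0.425417
5. 3.168667, -30.338200
6. 63.265350, -13.547617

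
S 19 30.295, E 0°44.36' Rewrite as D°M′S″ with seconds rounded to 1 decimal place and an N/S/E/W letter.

19°30′17.7″ S, 0°44′21.6″ E

φ: 30.29500′ → 30′ and 0.29500 × 60 = 17.700″
Lon: fractional minutes 0.36000 × 60 = 21.600″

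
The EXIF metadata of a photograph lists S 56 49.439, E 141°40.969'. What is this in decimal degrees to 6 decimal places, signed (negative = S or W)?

φ: 56 + 49.439/60 = 56.8239833
S → negative
λ: 141 + 40.969/60 = 141.6828167
E → positive

-56.823983, 141.682817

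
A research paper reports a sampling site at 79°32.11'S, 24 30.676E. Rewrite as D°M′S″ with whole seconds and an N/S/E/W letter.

φ: 32.11000′ → 32′ and 0.11000 × 60 = 6.60″
Longitude: fractional minutes 0.67600 × 60 = 40.56″

79°32′7″ S, 24°30′41″ E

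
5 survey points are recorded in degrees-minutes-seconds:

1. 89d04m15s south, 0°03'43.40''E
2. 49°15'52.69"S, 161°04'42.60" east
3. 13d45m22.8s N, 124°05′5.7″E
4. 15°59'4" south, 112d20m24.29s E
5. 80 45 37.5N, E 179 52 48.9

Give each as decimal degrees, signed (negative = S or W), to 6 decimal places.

1. -89.070833, 0.062056
2. -49.264636, 161.078500
3. 13.756333, 124.084917
4. -15.984444, 112.340081
5. 80.760417, 179.880250

Point 1:
  Lat: 4′ + 15″ = 4.25000′; 89 + 4.25000/60 = 89.0708333
  S → negative
  Longitude: 3′ + 43.4″ = 3.72333′; 0 + 3.72333/60 = 0.0620556
  E → positive
Point 2:
  Latitude: 49° + 15/60 + 52.69/3600 = 49 + 0.250000 + 0.014636 = 49.2646361
  S → negative
  Longitude: 161° + 4/60 + 42.6/3600 = 161 + 0.066667 + 0.011833 = 161.0785000
  E → positive
Point 3:
  φ: 45′ + 22.8″ = 45.38000′; 13 + 45.38000/60 = 13.7563333
  N ⇒ keep positive
  Lon: 5′ + 5.7″ = 5.09500′; 124 + 5.09500/60 = 124.0849167
  E → positive
Point 4:
  Lat: 15° + 59/60 + 4/3600 = 15 + 0.983333 + 0.001111 = 15.9844444
  S → negative
  λ: 112 + 20/60 + 24.29/3600 = 112.3400806
  E ⇒ keep positive
Point 5:
  Latitude: 45′ + 37.5″ = 45.62500′; 80 + 45.62500/60 = 80.7604167
  N ⇒ keep positive
  Lon: 179° + 52/60 + 48.9/3600 = 179 + 0.866667 + 0.013583 = 179.8802500
  E ⇒ keep positive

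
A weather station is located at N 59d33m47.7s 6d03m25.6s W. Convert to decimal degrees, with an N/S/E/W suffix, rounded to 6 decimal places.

Latitude: 59° + 33/60 + 47.7/3600 = 59 + 0.550000 + 0.013250 = 59.5632500
λ: 3′ + 25.6″ = 3.42667′; 6 + 3.42667/60 = 6.0571111

59.563250° N, 6.057111° W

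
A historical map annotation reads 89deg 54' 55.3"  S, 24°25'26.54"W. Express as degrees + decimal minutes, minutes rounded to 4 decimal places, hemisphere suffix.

Lat: 54 + 55.3/60 = 54.921667′
Longitude: 25 + 26.54/60 = 25.442333′

89° 54.9217′ S, 24° 25.4423′ W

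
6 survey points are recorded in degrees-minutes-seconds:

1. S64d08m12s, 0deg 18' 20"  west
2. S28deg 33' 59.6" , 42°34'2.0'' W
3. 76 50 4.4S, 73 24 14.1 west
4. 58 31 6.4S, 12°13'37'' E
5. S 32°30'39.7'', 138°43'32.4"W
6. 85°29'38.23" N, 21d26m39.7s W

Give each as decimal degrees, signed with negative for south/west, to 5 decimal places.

1. -64.13667, -0.30556
2. -28.56656, -42.56722
3. -76.83456, -73.40392
4. -58.51844, 12.22694
5. -32.51103, -138.72567
6. 85.49395, -21.44436

Point 1:
  Latitude: 8′ + 12″ = 8.20000′; 64 + 8.20000/60 = 64.136667
  S ⇒ negate
  λ: 18′ + 20″ = 18.33333′; 0 + 18.33333/60 = 0.305556
  W ⇒ negate
Point 2:
  Lat: 28 + 33/60 + 59.6/3600 = 28.566556
  S → negative
  Lon: 34′ + 2″ = 34.03333′; 42 + 34.03333/60 = 42.567222
  hemisphere W, so the sign is −
Point 3:
  Latitude: 76° + 50/60 + 4.4/3600 = 76 + 0.833333 + 0.001222 = 76.834556
  hemisphere S, so the sign is −
  Longitude: 24′ + 14.1″ = 24.23500′; 73 + 24.23500/60 = 73.403917
  W → negative
Point 4:
  Lat: 58 + 31/60 + 6.4/3600 = 58.518444
  hemisphere S, so the sign is −
  Longitude: 12 + 13/60 + 37/3600 = 12.226944
  E ⇒ keep positive
Point 5:
  φ: 32° + 30/60 + 39.7/3600 = 32 + 0.500000 + 0.011028 = 32.511028
  S → negative
  λ: 138° + 43/60 + 32.4/3600 = 138 + 0.716667 + 0.009000 = 138.725667
  W ⇒ negate
Point 6:
  φ: 85° + 29/60 + 38.23/3600 = 85 + 0.483333 + 0.010619 = 85.493953
  N → positive
  Longitude: 21 + 26/60 + 39.7/3600 = 21.444361
  W → negative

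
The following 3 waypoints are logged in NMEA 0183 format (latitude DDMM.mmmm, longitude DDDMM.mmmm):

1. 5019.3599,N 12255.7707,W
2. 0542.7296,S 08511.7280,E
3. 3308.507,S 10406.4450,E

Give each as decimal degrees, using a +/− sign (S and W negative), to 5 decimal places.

Point 1:
  φ: degrees = first 2 digits = 50, minutes = 19.3599; 50 + 19.3599/60 = 50.322665
  N ⇒ keep positive
  Longitude: split at 3 digits → 122° and 55.7707′; 122 + 55.7707/60 = 122.929512
  W ⇒ negate
Point 2:
  φ: split at 2 digits → 05° and 42.7296′; 5 + 42.7296/60 = 5.712160
  S ⇒ negate
  λ: degrees = first 3 digits = 85, minutes = 11.728; 85 + 11.728/60 = 85.195467
  E → positive
Point 3:
  Lat: split at 2 digits → 33° and 8.507′; 33 + 8.507/60 = 33.141783
  hemisphere S, so the sign is −
  Lon: split at 3 digits → 104° and 6.445′; 104 + 6.445/60 = 104.107417
  E → positive

1. 50.32267, -122.92951
2. -5.71216, 85.19547
3. -33.14178, 104.10742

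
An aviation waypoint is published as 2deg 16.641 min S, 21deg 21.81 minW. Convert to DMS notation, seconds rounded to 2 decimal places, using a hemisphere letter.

Latitude: fractional minutes 0.64100 × 60 = 38.4600″
λ: 21.81000′ → 21′ and 0.81000 × 60 = 48.6000″

2°16′38.46″ S, 21°21′48.60″ W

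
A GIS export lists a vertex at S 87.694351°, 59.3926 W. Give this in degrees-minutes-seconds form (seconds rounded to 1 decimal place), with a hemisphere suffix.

87°41′39.7″ S, 59°23′33.4″ W

Latitude: whole degrees 87; 41.66106′ → 41′ and 39.664″
λ: 0.392600° → 23.55600′; 0.55600 × 60 = 33.360″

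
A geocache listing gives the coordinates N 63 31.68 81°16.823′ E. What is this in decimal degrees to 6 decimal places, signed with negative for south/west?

Lat: 31.68′ = 0.528000°; total 63.5280000
N ⇒ keep positive
Lon: 16.823′ = 0.280383°; total 81.2803833
E → positive

63.528000, 81.280383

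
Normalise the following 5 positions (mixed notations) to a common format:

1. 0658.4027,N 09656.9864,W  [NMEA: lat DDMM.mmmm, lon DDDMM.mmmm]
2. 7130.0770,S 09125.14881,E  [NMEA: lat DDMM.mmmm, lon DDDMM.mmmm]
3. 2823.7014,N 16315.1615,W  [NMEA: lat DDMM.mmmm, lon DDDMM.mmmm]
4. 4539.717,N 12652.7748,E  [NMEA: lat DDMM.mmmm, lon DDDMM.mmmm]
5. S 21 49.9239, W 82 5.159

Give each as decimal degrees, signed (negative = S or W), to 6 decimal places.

1. 6.973378, -96.949773
2. -71.501283, 91.419147
3. 28.395023, -163.252692
4. 45.661950, 126.879580
5. -21.832065, -82.085983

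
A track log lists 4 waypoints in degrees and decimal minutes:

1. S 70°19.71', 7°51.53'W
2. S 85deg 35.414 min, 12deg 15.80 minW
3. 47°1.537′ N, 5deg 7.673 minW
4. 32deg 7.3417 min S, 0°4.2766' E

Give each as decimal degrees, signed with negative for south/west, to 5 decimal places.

Point 1:
  Latitude: 19.71′ = 0.328500°; total 70.328500
  hemisphere S, so the sign is −
  Lon: 51.53′ = 0.858833°; total 7.858833
  hemisphere W, so the sign is −
Point 2:
  Latitude: 35.414′ = 0.590233°; total 85.590233
  hemisphere S, so the sign is −
  Longitude: 12 + 15.8/60 = 12.263333
  W ⇒ negate
Point 3:
  φ: 47 + 1.537/60 = 47.025617
  N ⇒ keep positive
  λ: 7.673′ = 0.127883°; total 5.127883
  hemisphere W, so the sign is −
Point 4:
  Latitude: 7.3417′ = 0.122362°; total 32.122362
  hemisphere S, so the sign is −
  λ: 0 + 4.2766/60 = 0.071277
  E → positive

1. -70.32850, -7.85883
2. -85.59023, -12.26333
3. 47.02562, -5.12788
4. -32.12236, 0.07128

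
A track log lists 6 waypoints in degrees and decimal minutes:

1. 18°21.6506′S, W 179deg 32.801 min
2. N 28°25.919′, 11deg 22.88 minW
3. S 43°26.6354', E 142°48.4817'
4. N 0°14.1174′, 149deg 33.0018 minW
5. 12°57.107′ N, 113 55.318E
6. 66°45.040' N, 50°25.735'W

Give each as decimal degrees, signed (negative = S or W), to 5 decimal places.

Point 1:
  φ: 18 + 21.6506/60 = 18.360843
  hemisphere S, so the sign is −
  Longitude: 179 + 32.801/60 = 179.546683
  W → negative
Point 2:
  φ: 28 + 25.919/60 = 28.431983
  N ⇒ keep positive
  Lon: 22.88′ = 0.381333°; total 11.381333
  hemisphere W, so the sign is −
Point 3:
  φ: 26.6354′ = 0.443923°; total 43.443923
  S ⇒ negate
  Longitude: 48.4817′ = 0.808028°; total 142.808028
  E → positive
Point 4:
  φ: 0 + 14.1174/60 = 0.235290
  N ⇒ keep positive
  Longitude: 149 + 33.0018/60 = 149.550030
  W → negative
Point 5:
  Lat: 12 + 57.107/60 = 12.951783
  N ⇒ keep positive
  Lon: 55.318′ = 0.921967°; total 113.921967
  E → positive
Point 6:
  Lat: 66 + 45.04/60 = 66.750667
  N → positive
  Lon: 25.735′ = 0.428917°; total 50.428917
  W → negative

1. -18.36084, -179.54668
2. 28.43198, -11.38133
3. -43.44392, 142.80803
4. 0.23529, -149.55003
5. 12.95178, 113.92197
6. 66.75067, -50.42892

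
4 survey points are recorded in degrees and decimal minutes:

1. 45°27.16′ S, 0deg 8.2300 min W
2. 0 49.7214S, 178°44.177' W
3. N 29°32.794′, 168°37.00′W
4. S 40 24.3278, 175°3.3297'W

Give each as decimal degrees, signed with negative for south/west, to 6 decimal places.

1. -45.452667, -0.137167
2. -0.828690, -178.736283
3. 29.546567, -168.616667
4. -40.405463, -175.055495

Point 1:
  φ: 45 + 27.16/60 = 45.4526667
  S ⇒ negate
  Longitude: 8.23′ = 0.137167°; total 0.1371667
  W → negative
Point 2:
  Latitude: 49.7214′ = 0.828690°; total 0.8286900
  hemisphere S, so the sign is −
  λ: 44.177′ = 0.736283°; total 178.7362833
  W ⇒ negate
Point 3:
  Latitude: 32.794′ = 0.546567°; total 29.5465667
  N → positive
  Lon: 37′ = 0.616667°; total 168.6166667
  W ⇒ negate
Point 4:
  φ: 24.3278′ = 0.405463°; total 40.4054633
  S ⇒ negate
  Longitude: 175 + 3.3297/60 = 175.0554950
  hemisphere W, so the sign is −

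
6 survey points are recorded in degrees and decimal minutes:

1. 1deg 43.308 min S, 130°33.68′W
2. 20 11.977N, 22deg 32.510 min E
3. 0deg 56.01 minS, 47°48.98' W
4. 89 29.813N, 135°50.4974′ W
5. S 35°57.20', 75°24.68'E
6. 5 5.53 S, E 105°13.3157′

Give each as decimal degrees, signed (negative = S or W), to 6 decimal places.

Point 1:
  Latitude: 1 + 43.308/60 = 1.7218000
  S → negative
  Longitude: 130 + 33.68/60 = 130.5613333
  W ⇒ negate
Point 2:
  φ: 11.977′ = 0.199617°; total 20.1996167
  N ⇒ keep positive
  λ: 32.51′ = 0.541833°; total 22.5418333
  E ⇒ keep positive
Point 3:
  φ: 0 + 56.01/60 = 0.9335000
  S ⇒ negate
  λ: 47 + 48.98/60 = 47.8163333
  hemisphere W, so the sign is −
Point 4:
  φ: 29.813′ = 0.496883°; total 89.4968833
  N → positive
  Longitude: 135 + 50.4974/60 = 135.8416233
  W → negative
Point 5:
  Latitude: 57.2′ = 0.953333°; total 35.9533333
  S → negative
  Longitude: 75 + 24.68/60 = 75.4113333
  E → positive
Point 6:
  Lat: 5 + 5.53/60 = 5.0921667
  S → negative
  Longitude: 13.3157′ = 0.221928°; total 105.2219283
  E ⇒ keep positive

1. -1.721800, -130.561333
2. 20.199617, 22.541833
3. -0.933500, -47.816333
4. 89.496883, -135.841623
5. -35.953333, 75.411333
6. -5.092167, 105.221928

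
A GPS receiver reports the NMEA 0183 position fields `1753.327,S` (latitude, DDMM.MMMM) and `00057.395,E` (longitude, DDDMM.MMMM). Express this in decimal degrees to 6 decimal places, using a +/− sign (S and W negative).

-17.888783, 0.956583

Lat: degrees = first 2 digits = 17, minutes = 53.327; 17 + 53.327/60 = 17.8887833
hemisphere S, so the sign is −
λ: split at 3 digits → 000° and 57.395′; 0 + 57.395/60 = 0.9565833
E ⇒ keep positive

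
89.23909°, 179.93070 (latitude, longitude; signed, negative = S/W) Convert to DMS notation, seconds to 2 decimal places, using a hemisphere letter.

Latitude: 0.239090° → 14.34540′; 0.34540 × 60 = 20.7240″
Lon: 0.930700° → 55.84200′; 0.84200 × 60 = 50.5200″

89°14′20.72″ N, 179°55′50.52″ E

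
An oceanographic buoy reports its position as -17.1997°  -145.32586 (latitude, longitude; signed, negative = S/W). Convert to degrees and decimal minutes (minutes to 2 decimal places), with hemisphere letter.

17° 11.98′ S, 145° 19.55′ W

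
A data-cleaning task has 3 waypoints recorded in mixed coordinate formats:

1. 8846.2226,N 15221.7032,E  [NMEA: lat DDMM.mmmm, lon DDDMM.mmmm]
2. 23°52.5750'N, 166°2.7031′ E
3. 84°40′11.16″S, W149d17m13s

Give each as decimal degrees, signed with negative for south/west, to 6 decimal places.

Point 1:
  Lat: split at 2 digits → 88° and 46.2226′; 88 + 46.2226/60 = 88.7703767
  N → positive
  Longitude: split at 3 digits → 152° and 21.7032′; 152 + 21.7032/60 = 152.3617200
  E ⇒ keep positive
Point 2:
  Latitude: 52.575′ = 0.876250°; total 23.8762500
  N → positive
  Lon: 2.7031′ = 0.045052°; total 166.0450517
  E ⇒ keep positive
Point 3:
  Latitude: 84° + 40/60 + 11.16/3600 = 84 + 0.666667 + 0.003100 = 84.6697667
  S ⇒ negate
  λ: 149 + 17/60 + 13/3600 = 149.2869444
  hemisphere W, so the sign is −

1. 88.770377, 152.361720
2. 23.876250, 166.045052
3. -84.669767, -149.286944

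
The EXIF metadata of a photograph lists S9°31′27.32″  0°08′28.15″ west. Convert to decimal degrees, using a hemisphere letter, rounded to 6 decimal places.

Lat: 9 + 31/60 + 27.32/3600 = 9.5242556
Longitude: 0° + 8/60 + 28.15/3600 = 0 + 0.133333 + 0.007819 = 0.1411528

9.524256° S, 0.141153° W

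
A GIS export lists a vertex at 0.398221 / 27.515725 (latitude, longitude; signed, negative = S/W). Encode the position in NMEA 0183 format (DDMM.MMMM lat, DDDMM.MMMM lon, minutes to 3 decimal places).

0023.893,N / 02730.944,E

φ: 0° + 0.398221 × 60 = 0° 23.89326′
Lon: minutes = (27.515725 − 27) × 60 = 30.94350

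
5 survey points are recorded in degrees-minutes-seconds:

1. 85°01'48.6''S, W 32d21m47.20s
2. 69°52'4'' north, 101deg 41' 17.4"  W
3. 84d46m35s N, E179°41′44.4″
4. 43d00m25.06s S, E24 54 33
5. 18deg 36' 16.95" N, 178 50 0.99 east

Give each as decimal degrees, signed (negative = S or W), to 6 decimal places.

Point 1:
  Lat: 85° + 1/60 + 48.6/3600 = 85 + 0.016667 + 0.013500 = 85.0301667
  hemisphere S, so the sign is −
  Longitude: 32° + 21/60 + 47.2/3600 = 32 + 0.350000 + 0.013111 = 32.3631111
  W ⇒ negate
Point 2:
  φ: 69° + 52/60 + 4/3600 = 69 + 0.866667 + 0.001111 = 69.8677778
  N → positive
  λ: 101° + 41/60 + 17.4/3600 = 101 + 0.683333 + 0.004833 = 101.6881667
  hemisphere W, so the sign is −
Point 3:
  Latitude: 84 + 46/60 + 35/3600 = 84.7763889
  N → positive
  Lon: 41′ + 44.4″ = 41.74000′; 179 + 41.74000/60 = 179.6956667
  E → positive
Point 4:
  Lat: 43° + 0/60 + 25.06/3600 = 43 + 0.000000 + 0.006961 = 43.0069611
  hemisphere S, so the sign is −
  Longitude: 54′ + 33″ = 54.55000′; 24 + 54.55000/60 = 24.9091667
  E → positive
Point 5:
  Latitude: 36′ + 16.95″ = 36.28250′; 18 + 36.28250/60 = 18.6047083
  N → positive
  λ: 178° + 50/60 + 0.99/3600 = 178 + 0.833333 + 0.000275 = 178.8336083
  E → positive

1. -85.030167, -32.363111
2. 69.867778, -101.688167
3. 84.776389, 179.695667
4. -43.006961, 24.909167
5. 18.604708, 178.833608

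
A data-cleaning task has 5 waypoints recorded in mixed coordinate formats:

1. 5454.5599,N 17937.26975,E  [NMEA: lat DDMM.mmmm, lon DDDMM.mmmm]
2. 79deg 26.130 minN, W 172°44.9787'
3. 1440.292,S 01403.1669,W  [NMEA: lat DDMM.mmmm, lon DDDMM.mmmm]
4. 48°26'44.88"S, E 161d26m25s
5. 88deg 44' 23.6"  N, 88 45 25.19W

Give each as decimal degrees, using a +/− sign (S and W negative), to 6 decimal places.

Point 1:
  Lat: degrees = first 2 digits = 54, minutes = 54.5599; 54 + 54.5599/60 = 54.9093317
  N → positive
  Longitude: split at 3 digits → 179° and 37.26975′; 179 + 37.26975/60 = 179.6211625
  E ⇒ keep positive
Point 2:
  Latitude: 26.13′ = 0.435500°; total 79.4355000
  N ⇒ keep positive
  Longitude: 44.9787′ = 0.749645°; total 172.7496450
  W → negative
Point 3:
  Lat: degrees = first 2 digits = 14, minutes = 40.292; 14 + 40.292/60 = 14.6715333
  hemisphere S, so the sign is −
  λ: degrees = first 3 digits = 14, minutes = 3.1669; 14 + 3.1669/60 = 14.0527817
  W ⇒ negate
Point 4:
  φ: 26′ + 44.88″ = 26.74800′; 48 + 26.74800/60 = 48.4458000
  S ⇒ negate
  Longitude: 161° + 26/60 + 25/3600 = 161 + 0.433333 + 0.006944 = 161.4402778
  E ⇒ keep positive
Point 5:
  Latitude: 88 + 44/60 + 23.6/3600 = 88.7398889
  N → positive
  λ: 88 + 45/60 + 25.19/3600 = 88.7569972
  hemisphere W, so the sign is −

1. 54.909332, 179.621163
2. 79.435500, -172.749645
3. -14.671533, -14.052782
4. -48.445800, 161.440278
5. 88.739889, -88.756997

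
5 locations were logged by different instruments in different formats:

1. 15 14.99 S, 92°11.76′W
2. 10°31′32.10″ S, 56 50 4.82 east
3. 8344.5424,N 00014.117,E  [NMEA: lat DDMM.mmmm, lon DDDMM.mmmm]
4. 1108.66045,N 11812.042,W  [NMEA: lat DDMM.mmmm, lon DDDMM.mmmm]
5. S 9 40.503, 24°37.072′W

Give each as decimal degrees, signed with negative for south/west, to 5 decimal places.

1. -15.24983, -92.19600
2. -10.52558, 56.83467
3. 83.74237, 0.23528
4. 11.14434, -118.20070
5. -9.67505, -24.61787

Point 1:
  φ: 14.99′ = 0.249833°; total 15.249833
  S ⇒ negate
  Lon: 92 + 11.76/60 = 92.196000
  W → negative
Point 2:
  φ: 31′ + 32.1″ = 31.53500′; 10 + 31.53500/60 = 10.525583
  hemisphere S, so the sign is −
  Lon: 56° + 50/60 + 4.82/3600 = 56 + 0.833333 + 0.001339 = 56.834672
  E ⇒ keep positive
Point 3:
  Latitude: split at 2 digits → 83° and 44.5424′; 83 + 44.5424/60 = 83.742373
  N ⇒ keep positive
  λ: degrees = first 3 digits = 0, minutes = 14.117; 0 + 14.117/60 = 0.235283
  E → positive
Point 4:
  Lat: degrees = first 2 digits = 11, minutes = 8.66045; 11 + 8.66045/60 = 11.144341
  N ⇒ keep positive
  λ: split at 3 digits → 118° and 12.042′; 118 + 12.042/60 = 118.200700
  hemisphere W, so the sign is −
Point 5:
  Lat: 40.503′ = 0.675050°; total 9.675050
  hemisphere S, so the sign is −
  Lon: 24 + 37.072/60 = 24.617867
  W ⇒ negate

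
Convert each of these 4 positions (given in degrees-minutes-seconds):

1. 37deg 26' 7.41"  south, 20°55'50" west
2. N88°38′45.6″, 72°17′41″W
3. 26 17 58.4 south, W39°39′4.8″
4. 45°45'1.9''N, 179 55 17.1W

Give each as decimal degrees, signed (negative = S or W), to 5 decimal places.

1. -37.43539, -20.93056
2. 88.64600, -72.29472
3. -26.29956, -39.65133
4. 45.75053, -179.92142

Point 1:
  φ: 26′ + 7.41″ = 26.12350′; 37 + 26.12350/60 = 37.435392
  S ⇒ negate
  Longitude: 55′ + 50″ = 55.83333′; 20 + 55.83333/60 = 20.930556
  hemisphere W, so the sign is −
Point 2:
  Latitude: 88° + 38/60 + 45.6/3600 = 88 + 0.633333 + 0.012667 = 88.646000
  N ⇒ keep positive
  λ: 17′ + 41″ = 17.68333′; 72 + 17.68333/60 = 72.294722
  W ⇒ negate
Point 3:
  Lat: 17′ + 58.4″ = 17.97333′; 26 + 17.97333/60 = 26.299556
  hemisphere S, so the sign is −
  Lon: 39 + 39/60 + 4.8/3600 = 39.651333
  W → negative
Point 4:
  Latitude: 45° + 45/60 + 1.9/3600 = 45 + 0.750000 + 0.000528 = 45.750528
  N → positive
  λ: 179° + 55/60 + 17.1/3600 = 179 + 0.916667 + 0.004750 = 179.921417
  W ⇒ negate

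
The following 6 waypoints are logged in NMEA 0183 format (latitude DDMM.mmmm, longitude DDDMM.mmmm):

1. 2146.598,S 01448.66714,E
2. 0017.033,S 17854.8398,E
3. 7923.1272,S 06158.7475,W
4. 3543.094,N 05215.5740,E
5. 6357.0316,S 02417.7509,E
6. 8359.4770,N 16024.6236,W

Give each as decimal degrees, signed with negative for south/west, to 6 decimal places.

1. -21.776633, 14.811119
2. -0.283883, 178.913997
3. -79.385453, -61.979125
4. 35.718233, 52.259567
5. -63.950527, 24.295848
6. 83.991283, -160.410393

Point 1:
  Lat: split at 2 digits → 21° and 46.598′; 21 + 46.598/60 = 21.7766333
  hemisphere S, so the sign is −
  λ: degrees = first 3 digits = 14, minutes = 48.66714; 14 + 48.66714/60 = 14.8111190
  E ⇒ keep positive
Point 2:
  Latitude: degrees = first 2 digits = 0, minutes = 17.033; 0 + 17.033/60 = 0.2838833
  S ⇒ negate
  λ: split at 3 digits → 178° and 54.8398′; 178 + 54.8398/60 = 178.9139967
  E → positive
Point 3:
  Lat: degrees = first 2 digits = 79, minutes = 23.1272; 79 + 23.1272/60 = 79.3854533
  S ⇒ negate
  Longitude: degrees = first 3 digits = 61, minutes = 58.7475; 61 + 58.7475/60 = 61.9791250
  W → negative
Point 4:
  Latitude: split at 2 digits → 35° and 43.094′; 35 + 43.094/60 = 35.7182333
  N → positive
  Lon: degrees = first 3 digits = 52, minutes = 15.574; 52 + 15.574/60 = 52.2595667
  E ⇒ keep positive
Point 5:
  Lat: split at 2 digits → 63° and 57.0316′; 63 + 57.0316/60 = 63.9505267
  S → negative
  λ: split at 3 digits → 024° and 17.7509′; 24 + 17.7509/60 = 24.2958483
  E ⇒ keep positive
Point 6:
  Latitude: split at 2 digits → 83° and 59.477′; 83 + 59.477/60 = 83.9912833
  N ⇒ keep positive
  Longitude: degrees = first 3 digits = 160, minutes = 24.6236; 160 + 24.6236/60 = 160.4103933
  W ⇒ negate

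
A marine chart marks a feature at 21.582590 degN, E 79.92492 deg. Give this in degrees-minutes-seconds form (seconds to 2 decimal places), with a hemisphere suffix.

Latitude: 0.582590° → 34.95540′; 0.95540 × 60 = 57.3240″
Longitude: 0.924920 × 60 = 55.49520′ → 55′, remainder × 60 = 29.7120″

21°34′57.32″ N, 79°55′29.71″ E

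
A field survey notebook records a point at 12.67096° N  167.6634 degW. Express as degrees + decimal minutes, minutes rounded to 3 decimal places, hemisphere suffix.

Lat: minutes = (12.670960 − 12) × 60 = 40.25760
Longitude: minutes = (167.663400 − 167) × 60 = 39.80400

12° 40.258′ N, 167° 39.804′ W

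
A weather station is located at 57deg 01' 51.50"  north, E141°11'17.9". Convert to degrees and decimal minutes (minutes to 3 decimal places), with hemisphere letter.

Lat: 1 + 51.5/60 = 1.85833′
Lon: 11 + 17.9/60 = 11.29833′

57° 1.858′ N, 141° 11.298′ E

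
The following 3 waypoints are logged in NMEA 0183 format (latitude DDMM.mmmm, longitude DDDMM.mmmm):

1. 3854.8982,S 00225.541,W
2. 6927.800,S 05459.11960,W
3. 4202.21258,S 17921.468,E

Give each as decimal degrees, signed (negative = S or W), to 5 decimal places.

Point 1:
  Lat: split at 2 digits → 38° and 54.8982′; 38 + 54.8982/60 = 38.914970
  S → negative
  λ: split at 3 digits → 002° and 25.541′; 2 + 25.541/60 = 2.425683
  hemisphere W, so the sign is −
Point 2:
  φ: degrees = first 2 digits = 69, minutes = 27.8; 69 + 27.8/60 = 69.463333
  hemisphere S, so the sign is −
  λ: degrees = first 3 digits = 54, minutes = 59.1196; 54 + 59.1196/60 = 54.985327
  W → negative
Point 3:
  φ: split at 2 digits → 42° and 2.21258′; 42 + 2.21258/60 = 42.036876
  S → negative
  Lon: split at 3 digits → 179° and 21.468′; 179 + 21.468/60 = 179.357800
  E ⇒ keep positive

1. -38.91497, -2.42568
2. -69.46333, -54.98533
3. -42.03688, 179.35780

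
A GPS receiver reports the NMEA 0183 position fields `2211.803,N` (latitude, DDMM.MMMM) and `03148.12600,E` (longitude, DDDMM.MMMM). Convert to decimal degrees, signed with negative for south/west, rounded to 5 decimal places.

22.19672, 31.80210

Latitude: degrees = first 2 digits = 22, minutes = 11.803; 22 + 11.803/60 = 22.196717
N → positive
Longitude: degrees = first 3 digits = 31, minutes = 48.126; 31 + 48.126/60 = 31.802100
E → positive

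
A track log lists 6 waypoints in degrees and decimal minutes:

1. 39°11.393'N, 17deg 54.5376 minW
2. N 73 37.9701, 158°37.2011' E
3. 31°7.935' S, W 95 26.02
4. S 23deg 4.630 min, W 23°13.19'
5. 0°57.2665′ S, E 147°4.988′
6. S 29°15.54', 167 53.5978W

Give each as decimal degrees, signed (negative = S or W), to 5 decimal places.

Point 1:
  φ: 11.393′ = 0.189883°; total 39.189883
  N ⇒ keep positive
  Longitude: 54.5376′ = 0.908960°; total 17.908960
  W ⇒ negate
Point 2:
  Latitude: 73 + 37.9701/60 = 73.632835
  N → positive
  Lon: 158 + 37.2011/60 = 158.620018
  E ⇒ keep positive
Point 3:
  Lat: 7.935′ = 0.132250°; total 31.132250
  hemisphere S, so the sign is −
  Lon: 26.02′ = 0.433667°; total 95.433667
  W → negative
Point 4:
  Lat: 23 + 4.63/60 = 23.077167
  S ⇒ negate
  Longitude: 23 + 13.19/60 = 23.219833
  hemisphere W, so the sign is −
Point 5:
  φ: 57.2665′ = 0.954442°; total 0.954442
  hemisphere S, so the sign is −
  Lon: 4.988′ = 0.083133°; total 147.083133
  E ⇒ keep positive
Point 6:
  Lat: 15.54′ = 0.259000°; total 29.259000
  S ⇒ negate
  Lon: 167 + 53.5978/60 = 167.893297
  W → negative

1. 39.18988, -17.90896
2. 73.63284, 158.62002
3. -31.13225, -95.43367
4. -23.07717, -23.21983
5. -0.95444, 147.08313
6. -29.25900, -167.89330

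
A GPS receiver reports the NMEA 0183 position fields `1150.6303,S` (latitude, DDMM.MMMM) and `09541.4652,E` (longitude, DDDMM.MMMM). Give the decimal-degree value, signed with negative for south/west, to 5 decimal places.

-11.84384, 95.69109

Latitude: degrees = first 2 digits = 11, minutes = 50.6303; 11 + 50.6303/60 = 11.843838
S ⇒ negate
λ: split at 3 digits → 095° and 41.4652′; 95 + 41.4652/60 = 95.691087
E → positive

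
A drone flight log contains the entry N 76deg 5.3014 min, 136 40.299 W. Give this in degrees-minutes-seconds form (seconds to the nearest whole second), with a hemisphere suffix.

φ: fractional minutes 0.30140 × 60 = 18.08″
Longitude: 40.29900′ → 40′ and 0.29900 × 60 = 17.94″

76°05′18″ N, 136°40′18″ W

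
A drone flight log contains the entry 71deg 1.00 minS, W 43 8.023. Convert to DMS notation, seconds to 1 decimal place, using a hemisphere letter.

71°01′0.0″ S, 43°08′1.4″ W

Lat: 1.00000′ → 1′ and 0.00000 × 60 = 0.000″
λ: 8.02300′ → 8′ and 0.02300 × 60 = 1.380″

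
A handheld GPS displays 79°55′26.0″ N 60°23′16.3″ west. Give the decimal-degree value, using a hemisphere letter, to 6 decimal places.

79.923889° N, 60.387861° W

Lat: 79° + 55/60 + 26/3600 = 79 + 0.916667 + 0.007222 = 79.9238889
Lon: 23′ + 16.3″ = 23.27167′; 60 + 23.27167/60 = 60.3878611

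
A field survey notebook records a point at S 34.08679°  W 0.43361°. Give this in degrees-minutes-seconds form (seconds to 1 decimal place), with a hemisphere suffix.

φ: whole degrees 34; 5.20740′ → 5′ and 12.444″
λ: whole degrees 0; 26.01660′ → 26′ and 0.996″

34°05′12.4″ S, 0°26′1.0″ W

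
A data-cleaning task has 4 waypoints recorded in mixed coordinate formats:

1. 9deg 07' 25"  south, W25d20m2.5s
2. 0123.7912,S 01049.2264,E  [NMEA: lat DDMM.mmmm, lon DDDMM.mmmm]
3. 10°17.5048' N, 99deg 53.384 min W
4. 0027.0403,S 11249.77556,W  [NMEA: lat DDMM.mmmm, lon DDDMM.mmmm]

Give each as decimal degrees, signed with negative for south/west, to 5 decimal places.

Point 1:
  φ: 9° + 7/60 + 25/3600 = 9 + 0.116667 + 0.006944 = 9.123611
  hemisphere S, so the sign is −
  Longitude: 25° + 20/60 + 2.5/3600 = 25 + 0.333333 + 0.000694 = 25.334028
  W → negative
Point 2:
  Latitude: degrees = first 2 digits = 1, minutes = 23.7912; 1 + 23.7912/60 = 1.396520
  S ⇒ negate
  λ: degrees = first 3 digits = 10, minutes = 49.2264; 10 + 49.2264/60 = 10.820440
  E ⇒ keep positive
Point 3:
  φ: 10 + 17.5048/60 = 10.291747
  N → positive
  λ: 99 + 53.384/60 = 99.889733
  hemisphere W, so the sign is −
Point 4:
  Latitude: split at 2 digits → 00° and 27.0403′; 0 + 27.0403/60 = 0.450672
  hemisphere S, so the sign is −
  Longitude: split at 3 digits → 112° and 49.77556′; 112 + 49.77556/60 = 112.829593
  W → negative

1. -9.12361, -25.33403
2. -1.39652, 10.82044
3. 10.29175, -99.88973
4. -0.45067, -112.82959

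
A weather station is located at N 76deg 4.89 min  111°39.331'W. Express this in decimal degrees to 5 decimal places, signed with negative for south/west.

φ: 76 + 4.89/60 = 76.081500
N ⇒ keep positive
Lon: 39.331′ = 0.655517°; total 111.655517
W ⇒ negate

76.08150, -111.65552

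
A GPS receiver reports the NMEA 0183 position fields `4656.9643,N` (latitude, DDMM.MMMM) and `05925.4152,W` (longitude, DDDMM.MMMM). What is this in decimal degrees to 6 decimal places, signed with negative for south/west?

46.949405, -59.423587

φ: split at 2 digits → 46° and 56.9643′; 46 + 56.9643/60 = 46.9494050
N ⇒ keep positive
Longitude: split at 3 digits → 059° and 25.4152′; 59 + 25.4152/60 = 59.4235867
hemisphere W, so the sign is −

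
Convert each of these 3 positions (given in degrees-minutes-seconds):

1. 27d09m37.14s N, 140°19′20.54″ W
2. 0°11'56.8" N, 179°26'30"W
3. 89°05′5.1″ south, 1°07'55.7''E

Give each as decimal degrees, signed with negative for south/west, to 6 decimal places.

1. 27.160317, -140.322372
2. 0.199111, -179.441667
3. -89.084750, 1.132139

Point 1:
  Lat: 9′ + 37.14″ = 9.61900′; 27 + 9.61900/60 = 27.1603167
  N ⇒ keep positive
  λ: 140 + 19/60 + 20.54/3600 = 140.3223722
  hemisphere W, so the sign is −
Point 2:
  φ: 11′ + 56.8″ = 11.94667′; 0 + 11.94667/60 = 0.1991111
  N ⇒ keep positive
  Lon: 179 + 26/60 + 30/3600 = 179.4416667
  W ⇒ negate
Point 3:
  Lat: 89 + 5/60 + 5.1/3600 = 89.0847500
  hemisphere S, so the sign is −
  Longitude: 1 + 7/60 + 55.7/3600 = 1.1321389
  E ⇒ keep positive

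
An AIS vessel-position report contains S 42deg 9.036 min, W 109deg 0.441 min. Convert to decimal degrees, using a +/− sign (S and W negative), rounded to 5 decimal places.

-42.15060, -109.00735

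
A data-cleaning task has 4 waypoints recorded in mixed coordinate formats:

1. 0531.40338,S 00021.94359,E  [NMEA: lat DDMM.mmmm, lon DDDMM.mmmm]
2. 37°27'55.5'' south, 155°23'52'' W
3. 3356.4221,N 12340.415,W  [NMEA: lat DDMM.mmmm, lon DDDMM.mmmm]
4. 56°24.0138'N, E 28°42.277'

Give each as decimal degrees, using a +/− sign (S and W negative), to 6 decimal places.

Point 1:
  φ: degrees = first 2 digits = 5, minutes = 31.40338; 5 + 31.40338/60 = 5.5233897
  hemisphere S, so the sign is −
  λ: degrees = first 3 digits = 0, minutes = 21.94359; 0 + 21.94359/60 = 0.3657265
  E → positive
Point 2:
  Latitude: 27′ + 55.5″ = 27.92500′; 37 + 27.92500/60 = 37.4654167
  S → negative
  Lon: 155 + 23/60 + 52/3600 = 155.3977778
  W ⇒ negate
Point 3:
  Lat: split at 2 digits → 33° and 56.4221′; 33 + 56.4221/60 = 33.9403683
  N ⇒ keep positive
  λ: degrees = first 3 digits = 123, minutes = 40.415; 123 + 40.415/60 = 123.6735833
  hemisphere W, so the sign is −
Point 4:
  Latitude: 56 + 24.0138/60 = 56.4002300
  N ⇒ keep positive
  λ: 42.277′ = 0.704617°; total 28.7046167
  E → positive

1. -5.523390, 0.365727
2. -37.465417, -155.397778
3. 33.940368, -123.673583
4. 56.400230, 28.704617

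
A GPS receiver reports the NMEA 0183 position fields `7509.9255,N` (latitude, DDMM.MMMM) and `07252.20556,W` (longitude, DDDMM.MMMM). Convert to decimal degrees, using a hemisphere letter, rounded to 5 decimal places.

Lat: split at 2 digits → 75° and 9.9255′; 75 + 9.9255/60 = 75.165425
Lon: degrees = first 3 digits = 72, minutes = 52.20556; 72 + 52.20556/60 = 72.870093

75.16543° N, 72.87009° W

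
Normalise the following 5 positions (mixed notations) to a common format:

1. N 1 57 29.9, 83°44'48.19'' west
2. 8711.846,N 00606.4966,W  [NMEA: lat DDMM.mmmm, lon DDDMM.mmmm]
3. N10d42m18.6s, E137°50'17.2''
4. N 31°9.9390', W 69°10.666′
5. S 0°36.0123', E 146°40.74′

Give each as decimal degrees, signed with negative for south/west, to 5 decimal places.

1. 1.95831, -83.74672
2. 87.19743, -6.10828
3. 10.70517, 137.83811
4. 31.16565, -69.17777
5. -0.60021, 146.67900

Point 1:
  Lat: 1° + 57/60 + 29.9/3600 = 1 + 0.950000 + 0.008306 = 1.958306
  N → positive
  λ: 83 + 44/60 + 48.19/3600 = 83.746719
  W → negative
Point 2:
  φ: split at 2 digits → 87° and 11.846′; 87 + 11.846/60 = 87.197433
  N → positive
  λ: degrees = first 3 digits = 6, minutes = 6.4966; 6 + 6.4966/60 = 6.108277
  W ⇒ negate
Point 3:
  Lat: 42′ + 18.6″ = 42.31000′; 10 + 42.31000/60 = 10.705167
  N ⇒ keep positive
  λ: 50′ + 17.2″ = 50.28667′; 137 + 50.28667/60 = 137.838111
  E → positive
Point 4:
  Lat: 9.939′ = 0.165650°; total 31.165650
  N → positive
  Lon: 10.666′ = 0.177767°; total 69.177767
  W ⇒ negate
Point 5:
  φ: 0 + 36.0123/60 = 0.600205
  hemisphere S, so the sign is −
  λ: 146 + 40.74/60 = 146.679000
  E ⇒ keep positive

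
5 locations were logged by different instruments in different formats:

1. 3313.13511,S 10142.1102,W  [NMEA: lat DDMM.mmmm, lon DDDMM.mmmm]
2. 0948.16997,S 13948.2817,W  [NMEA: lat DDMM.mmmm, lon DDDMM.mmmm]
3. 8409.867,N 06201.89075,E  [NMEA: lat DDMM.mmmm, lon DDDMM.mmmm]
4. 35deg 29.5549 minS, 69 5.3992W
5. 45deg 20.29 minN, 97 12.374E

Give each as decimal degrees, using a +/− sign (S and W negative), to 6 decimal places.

1. -33.218919, -101.701837
2. -9.802833, -139.804695
3. 84.164450, 62.031513
4. -35.492582, -69.089987
5. 45.338167, 97.206233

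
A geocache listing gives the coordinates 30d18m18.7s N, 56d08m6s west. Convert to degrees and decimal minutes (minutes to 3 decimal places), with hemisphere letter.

30° 18.312′ N, 56° 8.100′ W

Lat: 18 + 18.7/60 = 18.31167′
Longitude: 8 + 6/60 = 8.10000′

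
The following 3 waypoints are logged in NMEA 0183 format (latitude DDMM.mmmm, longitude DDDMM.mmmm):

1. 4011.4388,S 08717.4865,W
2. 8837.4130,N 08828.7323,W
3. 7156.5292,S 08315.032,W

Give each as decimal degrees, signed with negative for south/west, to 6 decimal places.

1. -40.190647, -87.291442
2. 88.623550, -88.478872
3. -71.942153, -83.250533

Point 1:
  Latitude: degrees = first 2 digits = 40, minutes = 11.4388; 40 + 11.4388/60 = 40.1906467
  S ⇒ negate
  Longitude: split at 3 digits → 087° and 17.4865′; 87 + 17.4865/60 = 87.2914417
  W → negative
Point 2:
  Lat: degrees = first 2 digits = 88, minutes = 37.413; 88 + 37.413/60 = 88.6235500
  N → positive
  λ: degrees = first 3 digits = 88, minutes = 28.7323; 88 + 28.7323/60 = 88.4788717
  W ⇒ negate
Point 3:
  Latitude: degrees = first 2 digits = 71, minutes = 56.5292; 71 + 56.5292/60 = 71.9421533
  hemisphere S, so the sign is −
  Longitude: degrees = first 3 digits = 83, minutes = 15.032; 83 + 15.032/60 = 83.2505333
  W → negative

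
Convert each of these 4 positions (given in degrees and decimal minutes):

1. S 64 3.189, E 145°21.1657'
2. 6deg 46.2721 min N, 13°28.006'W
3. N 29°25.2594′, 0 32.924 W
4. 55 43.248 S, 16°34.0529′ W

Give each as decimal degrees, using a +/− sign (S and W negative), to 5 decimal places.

Point 1:
  φ: 3.189′ = 0.053150°; total 64.053150
  S → negative
  Lon: 21.1657′ = 0.352762°; total 145.352762
  E → positive
Point 2:
  Lat: 46.2721′ = 0.771202°; total 6.771202
  N ⇒ keep positive
  Longitude: 28.006′ = 0.466767°; total 13.466767
  W ⇒ negate
Point 3:
  Latitude: 25.2594′ = 0.420990°; total 29.420990
  N ⇒ keep positive
  λ: 32.924′ = 0.548733°; total 0.548733
  W ⇒ negate
Point 4:
  φ: 43.248′ = 0.720800°; total 55.720800
  S → negative
  λ: 16 + 34.0529/60 = 16.567548
  hemisphere W, so the sign is −

1. -64.05315, 145.35276
2. 6.77120, -13.46677
3. 29.42099, -0.54873
4. -55.72080, -16.56755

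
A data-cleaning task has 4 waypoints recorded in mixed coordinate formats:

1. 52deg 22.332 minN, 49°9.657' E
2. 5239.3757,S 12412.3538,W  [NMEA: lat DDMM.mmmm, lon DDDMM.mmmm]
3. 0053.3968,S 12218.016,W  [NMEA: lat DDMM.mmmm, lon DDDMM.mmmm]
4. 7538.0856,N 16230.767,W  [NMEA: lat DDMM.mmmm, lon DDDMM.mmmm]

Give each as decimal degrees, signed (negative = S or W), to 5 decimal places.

Point 1:
  Lat: 52 + 22.332/60 = 52.372200
  N ⇒ keep positive
  Longitude: 49 + 9.657/60 = 49.160950
  E → positive
Point 2:
  φ: degrees = first 2 digits = 52, minutes = 39.3757; 52 + 39.3757/60 = 52.656262
  S → negative
  Lon: degrees = first 3 digits = 124, minutes = 12.3538; 124 + 12.3538/60 = 124.205897
  W ⇒ negate
Point 3:
  φ: split at 2 digits → 00° and 53.3968′; 0 + 53.3968/60 = 0.889947
  hemisphere S, so the sign is −
  Longitude: split at 3 digits → 122° and 18.016′; 122 + 18.016/60 = 122.300267
  W → negative
Point 4:
  Lat: degrees = first 2 digits = 75, minutes = 38.0856; 75 + 38.0856/60 = 75.634760
  N ⇒ keep positive
  Longitude: degrees = first 3 digits = 162, minutes = 30.767; 162 + 30.767/60 = 162.512783
  W ⇒ negate

1. 52.37220, 49.16095
2. -52.65626, -124.20590
3. -0.88995, -122.30027
4. 75.63476, -162.51278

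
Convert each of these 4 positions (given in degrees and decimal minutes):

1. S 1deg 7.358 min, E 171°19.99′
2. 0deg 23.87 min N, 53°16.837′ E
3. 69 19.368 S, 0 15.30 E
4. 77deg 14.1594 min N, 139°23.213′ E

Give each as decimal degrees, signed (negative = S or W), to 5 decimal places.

1. -1.12263, 171.33317
2. 0.39783, 53.28062
3. -69.32280, 0.25500
4. 77.23599, 139.38688

Point 1:
  Latitude: 7.358′ = 0.122633°; total 1.122633
  S ⇒ negate
  λ: 171 + 19.99/60 = 171.333167
  E ⇒ keep positive
Point 2:
  φ: 23.87′ = 0.397833°; total 0.397833
  N ⇒ keep positive
  λ: 53 + 16.837/60 = 53.280617
  E ⇒ keep positive
Point 3:
  Latitude: 69 + 19.368/60 = 69.322800
  S ⇒ negate
  Longitude: 0 + 15.3/60 = 0.255000
  E ⇒ keep positive
Point 4:
  Lat: 77 + 14.1594/60 = 77.235990
  N → positive
  Longitude: 139 + 23.213/60 = 139.386883
  E ⇒ keep positive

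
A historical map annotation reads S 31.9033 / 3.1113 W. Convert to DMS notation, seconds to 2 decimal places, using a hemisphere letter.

Lat: 0.903300 × 60 = 54.19800′ → 54′, remainder × 60 = 11.8800″
Longitude: 0.111300 × 60 = 6.67800′ → 6′, remainder × 60 = 40.6800″

31°54′11.88″ S, 3°06′40.68″ W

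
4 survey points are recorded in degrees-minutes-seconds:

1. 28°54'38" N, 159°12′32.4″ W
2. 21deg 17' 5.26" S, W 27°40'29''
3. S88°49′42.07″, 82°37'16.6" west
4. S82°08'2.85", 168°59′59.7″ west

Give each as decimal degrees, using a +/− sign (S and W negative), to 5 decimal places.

1. 28.91056, -159.20900
2. -21.28479, -27.67472
3. -88.82835, -82.62128
4. -82.13413, -168.99992

Point 1:
  Latitude: 54′ + 38″ = 54.63333′; 28 + 54.63333/60 = 28.910556
  N ⇒ keep positive
  Longitude: 12′ + 32.4″ = 12.54000′; 159 + 12.54000/60 = 159.209000
  hemisphere W, so the sign is −
Point 2:
  Lat: 17′ + 5.26″ = 17.08767′; 21 + 17.08767/60 = 21.284794
  S → negative
  λ: 27 + 40/60 + 29/3600 = 27.674722
  W ⇒ negate
Point 3:
  Lat: 88 + 49/60 + 42.07/3600 = 88.828353
  S ⇒ negate
  λ: 37′ + 16.6″ = 37.27667′; 82 + 37.27667/60 = 82.621278
  W → negative
Point 4:
  Latitude: 82 + 8/60 + 2.85/3600 = 82.134125
  S → negative
  Lon: 168 + 59/60 + 59.7/3600 = 168.999917
  W → negative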